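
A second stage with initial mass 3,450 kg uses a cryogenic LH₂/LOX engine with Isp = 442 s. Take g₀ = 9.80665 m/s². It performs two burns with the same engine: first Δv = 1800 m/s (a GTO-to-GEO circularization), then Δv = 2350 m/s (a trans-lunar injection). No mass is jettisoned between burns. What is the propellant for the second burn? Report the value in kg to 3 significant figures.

v_e = Isp · g₀ = 442 × 9.80665 = 4334.5 m/s.
After the first burn: m = 3450 × exp(−1800/4334.5) = 3450 × 0.66016 = 2,277.55 kg.
After the second burn: m = 2,277.55 × exp(−2350/4334.5) = 2,277.55 × 0.58149 = 1,324.37 kg.
Second-burn propellant = 2,277.55 − 1,324.37 = 953.18 kg.

propellant for the second burn ≈ 953 kg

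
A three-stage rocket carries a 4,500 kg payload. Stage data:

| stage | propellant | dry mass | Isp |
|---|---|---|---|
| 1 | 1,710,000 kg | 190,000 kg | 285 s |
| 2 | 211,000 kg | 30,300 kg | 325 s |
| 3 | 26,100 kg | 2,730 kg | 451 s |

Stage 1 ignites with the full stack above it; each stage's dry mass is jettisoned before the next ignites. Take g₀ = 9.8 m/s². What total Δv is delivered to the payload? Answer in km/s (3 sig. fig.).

Δv ≈ 15.7 km/s

Ignition mass of stage 1 = 1,710,000+190,000 + 211,000+30,300 + 26,100+2,730 + 4,500 = 2,174,630 kg.
Stage 1: m₀ = 2,174,630 kg, m_f = 2,174,630 − 1,710,000 = 464,630 kg; Δv = 285×9.8×ln(4.68) = 2793.0×1.5434 ≈ 4311 m/s.
Stage 2: m₀ = 274,630 kg, m_f = 274,630 − 211,000 = 63,630 kg; Δv = 325×9.8×ln(4.316) = 3185.0×1.4623 ≈ 4658 m/s.
Stage 3: m₀ = 33,330 kg, m_f = 33,330 − 26,100 = 7,230 kg; Δv = 451×9.8×ln(4.61) = 4419.8×1.5282 ≈ 6754 m/s.
Total Δv = 4311 + 4658 + 6754 = 15723 m/s.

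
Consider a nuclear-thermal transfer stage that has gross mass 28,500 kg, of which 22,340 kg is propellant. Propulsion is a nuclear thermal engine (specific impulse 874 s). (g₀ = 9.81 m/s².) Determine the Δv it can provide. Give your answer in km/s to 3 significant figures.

v_e = Isp · g₀ = 874 × 9.81 = 8573.9 m/s.
m_f = m₀ − m_prop = 28,500 − 22,340 = 6,160 kg.
Δv = v_e · ln(m₀/m_f) = 8573.9 × ln(4.627) = 8573.9 × 1.5318 ≈ 13133.8 m/s.

Δv ≈ 13.1 km/s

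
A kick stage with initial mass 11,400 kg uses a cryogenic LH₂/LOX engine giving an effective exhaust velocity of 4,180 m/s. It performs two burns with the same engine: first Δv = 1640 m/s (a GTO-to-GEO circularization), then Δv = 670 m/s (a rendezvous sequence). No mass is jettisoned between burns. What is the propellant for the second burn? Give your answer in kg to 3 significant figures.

propellant for the second burn ≈ 1140 kg

After the first burn: m = 11400 × exp(−1640/4180.0) = 11400 × 0.67547 = 7,700.36 kg.
After the second burn: m = 7,700.36 × exp(−670/4180.0) = 7,700.36 × 0.85190 = 6,559.94 kg.
Second-burn propellant = 7,700.36 − 6,559.94 = 1,140.42 kg.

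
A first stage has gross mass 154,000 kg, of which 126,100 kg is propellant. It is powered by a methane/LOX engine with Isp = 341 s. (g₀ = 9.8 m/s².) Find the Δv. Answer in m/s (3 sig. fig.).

Δv ≈ 5710 m/s

v_e = Isp · g₀ = 341 × 9.8 = 3341.8 m/s.
m_f = m₀ − m_prop = 154,000 − 126,100 = 27,900 kg.
Δv = v_e · ln(m₀/m_f) = 3341.8 × ln(5.52) = 3341.8 × 1.7083 ≈ 5708.9 m/s.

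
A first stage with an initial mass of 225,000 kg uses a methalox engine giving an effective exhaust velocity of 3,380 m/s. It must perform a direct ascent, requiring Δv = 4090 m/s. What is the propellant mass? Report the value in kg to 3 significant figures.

Rocket equation: m₀/m_f = exp(Δv / v_e) = exp(4090 / 3380.0) = exp(1.2101) = 3.3537.
m_f = 225,000 / 3.3537 = 67,090.1 kg, so propellant = m₀ − m_f = 225,000 − 67,090.1 = 157,909.9 kg.

propellant mass ≈ 158000 kg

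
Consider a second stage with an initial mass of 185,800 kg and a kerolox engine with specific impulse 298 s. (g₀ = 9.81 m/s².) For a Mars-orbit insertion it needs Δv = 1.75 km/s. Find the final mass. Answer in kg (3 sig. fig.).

v_e = Isp · g₀ = 298 × 9.81 = 2923.4 m/s.
m₀/m_f = exp(Δv / v_e) = exp(1750 / 2923.4) = exp(0.5986) = 1.8196.
m_f = m₀ / 1.8196 = 185,800 / 1.8196 = 102,110 kg.

final mass ≈ 102000 kg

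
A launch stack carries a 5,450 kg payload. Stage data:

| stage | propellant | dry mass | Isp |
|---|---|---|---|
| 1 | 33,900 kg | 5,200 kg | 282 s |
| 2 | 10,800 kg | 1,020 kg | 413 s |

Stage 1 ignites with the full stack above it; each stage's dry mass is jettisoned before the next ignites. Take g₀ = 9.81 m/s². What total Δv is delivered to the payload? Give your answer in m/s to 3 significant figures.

Δv ≈ 6520 m/s

Ignition mass of stage 1 = 33,900+5,200 + 10,800+1,020 + 5,450 = 56,370 kg.
Stage 1: m₀ = 56,370 kg, m_f = 56,370 − 33,900 = 22,470 kg; Δv = 282×9.81×ln(2.509) = 2766.4×0.9198 ≈ 2544 m/s.
Stage 2: m₀ = 17,270 kg, m_f = 17,270 − 10,800 = 6,470 kg; Δv = 413×9.81×ln(2.669) = 4051.5×0.9818 ≈ 3978 m/s.
Total Δv = 2544 + 3978 = 6522 m/s.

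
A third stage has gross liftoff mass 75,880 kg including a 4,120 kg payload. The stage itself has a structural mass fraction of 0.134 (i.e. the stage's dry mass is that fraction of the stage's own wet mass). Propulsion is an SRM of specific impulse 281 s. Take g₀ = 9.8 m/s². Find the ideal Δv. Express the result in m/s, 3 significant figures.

Stage wet mass = m₀ − payload = 75,880 − 4,120 = 71,760 kg.
Stage dry mass = ε × stage wet mass = 0.134 × 71,760 = 9,615.84 kg.
Burnout mass m_f = stage dry + payload = 9,615.84 + 4,120 = 13,735.84 kg.
v_e = Isp · g₀ = 281 × 9.8 = 2753.8 m/s.
Δv = v_e · ln(75,880/13,735.84) = 2753.8 × ln(5.524) = 2753.8 × 1.7091 ≈ 4707 m/s.

Δv ≈ 4710 m/s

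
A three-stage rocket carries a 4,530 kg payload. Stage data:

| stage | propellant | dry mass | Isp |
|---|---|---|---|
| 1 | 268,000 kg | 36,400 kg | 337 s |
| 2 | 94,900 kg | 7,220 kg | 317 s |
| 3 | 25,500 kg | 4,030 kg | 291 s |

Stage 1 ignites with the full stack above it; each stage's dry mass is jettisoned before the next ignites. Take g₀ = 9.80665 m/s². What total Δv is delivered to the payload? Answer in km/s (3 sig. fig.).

Ignition mass of stage 1 = 268,000+36,400 + 94,900+7,220 + 25,500+4,030 + 4,530 = 440,580 kg.
Stage 1: m₀ = 440,580 kg, m_f = 440,580 − 268,000 = 172,580 kg; Δv = 337×9.80665×ln(2.553) = 3304.8×0.9372 ≈ 3097 m/s.
Stage 2: m₀ = 136,180 kg, m_f = 136,180 − 94,900 = 41,280 kg; Δv = 317×9.80665×ln(3.299) = 3108.7×1.1936 ≈ 3711 m/s.
Stage 3: m₀ = 34,060 kg, m_f = 34,060 − 25,500 = 8,560 kg; Δv = 291×9.80665×ln(3.979) = 2853.7×1.3810 ≈ 3941 m/s.
Total Δv = 3097 + 3711 + 3941 = 10749 m/s.

Δv ≈ 10.7 km/s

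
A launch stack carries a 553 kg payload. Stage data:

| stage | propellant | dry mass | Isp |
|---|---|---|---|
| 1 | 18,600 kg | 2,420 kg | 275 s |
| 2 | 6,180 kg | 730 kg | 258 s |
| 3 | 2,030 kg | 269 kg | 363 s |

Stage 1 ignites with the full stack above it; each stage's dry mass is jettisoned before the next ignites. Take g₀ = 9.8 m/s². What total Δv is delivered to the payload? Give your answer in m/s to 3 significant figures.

Ignition mass of stage 1 = 18,600+2,420 + 6,180+730 + 2,030+269 + 553 = 30,782 kg.
Stage 1: m₀ = 30,782 kg, m_f = 30,782 − 18,600 = 12,182 kg; Δv = 275×9.8×ln(2.527) = 2695.0×0.9270 ≈ 2498 m/s.
Stage 2: m₀ = 9,762 kg, m_f = 9,762 − 6,180 = 3,582 kg; Δv = 258×9.8×ln(2.725) = 2528.4×1.0026 ≈ 2535 m/s.
Stage 3: m₀ = 2,852 kg, m_f = 2,852 − 2,030 = 822 kg; Δv = 363×9.8×ln(3.47) = 3557.4×1.2440 ≈ 4426 m/s.
Total Δv = 2498 + 2535 + 4426 = 9459 m/s.

Δv ≈ 9460 m/s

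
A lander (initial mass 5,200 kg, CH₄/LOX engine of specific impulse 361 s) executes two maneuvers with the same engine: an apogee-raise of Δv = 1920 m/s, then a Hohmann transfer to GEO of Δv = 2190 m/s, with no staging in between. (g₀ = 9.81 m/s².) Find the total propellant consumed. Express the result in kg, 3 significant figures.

v_e = Isp · g₀ = 361 × 9.81 = 3541.4 m/s.
After the first burn: m = 5200 × exp(−1920/3541.4) = 5200 × 0.58149 = 3,023.75 kg.
After the second burn: m = 3,023.75 × exp(−2190/3541.4) = 3,023.75 × 0.53881 = 1,629.23 kg.
Total propellant = m₀ − m_final = 5200 − 1,629.23 = 3,570.77 kg.

total propellant consumed ≈ 3570 kg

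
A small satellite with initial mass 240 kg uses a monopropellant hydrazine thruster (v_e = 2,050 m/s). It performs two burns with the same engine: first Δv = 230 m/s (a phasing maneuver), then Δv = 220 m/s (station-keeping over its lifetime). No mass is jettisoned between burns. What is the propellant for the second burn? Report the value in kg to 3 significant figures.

After the first burn: m = 240 × exp(−230/2050.0) = 240 × 0.89387 = 214.529 kg.
After the second burn: m = 214.529 × exp(−220/2050.0) = 214.529 × 0.89824 = 192.699 kg.
Second-burn propellant = 214.529 − 192.699 = 21.83 kg.

propellant for the second burn ≈ 21.8 kg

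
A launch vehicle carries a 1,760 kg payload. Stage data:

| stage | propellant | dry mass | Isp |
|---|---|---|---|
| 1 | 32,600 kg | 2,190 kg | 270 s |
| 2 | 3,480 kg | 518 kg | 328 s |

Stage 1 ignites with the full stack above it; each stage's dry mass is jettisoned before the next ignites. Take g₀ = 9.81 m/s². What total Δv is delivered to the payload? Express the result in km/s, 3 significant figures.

Ignition mass of stage 1 = 32,600+2,190 + 3,480+518 + 1,760 = 40,548 kg.
Stage 1: m₀ = 40,548 kg, m_f = 40,548 − 32,600 = 7,948 kg; Δv = 270×9.81×ln(5.102) = 2648.7×1.6296 ≈ 4316 m/s.
Stage 2: m₀ = 5,758 kg, m_f = 5,758 − 3,480 = 2,278 kg; Δv = 328×9.81×ln(2.528) = 3217.7×0.9273 ≈ 2984 m/s.
Total Δv = 4316 + 2984 = 7300 m/s.

Δv ≈ 7.30 km/s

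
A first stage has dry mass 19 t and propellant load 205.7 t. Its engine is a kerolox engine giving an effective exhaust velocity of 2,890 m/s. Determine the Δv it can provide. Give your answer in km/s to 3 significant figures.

Δv ≈ 7.14 km/s

m₀ = m_dry + m_prop = 19 + 205.7 = 224.7 t.
Using Δv = v_e ln(m₀/m_f): Δv = v_e · ln(m₀/m_f) = 2890.0 × ln(11.83) = 2890.0 × 2.4703 ≈ 7139.2 m/s.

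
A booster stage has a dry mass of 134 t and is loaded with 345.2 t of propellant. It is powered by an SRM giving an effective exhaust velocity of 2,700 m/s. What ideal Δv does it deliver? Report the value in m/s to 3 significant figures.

m₀ = m_dry + m_prop = 134 + 345.2 = 479.2 t.
By the Tsiolkovsky rocket equation, Δv = v_e · ln(m₀/m_f) = 2700.0 × ln(3.576) = 2700.0 × 1.2743 ≈ 3440.6 m/s.

Δv ≈ 3440 m/s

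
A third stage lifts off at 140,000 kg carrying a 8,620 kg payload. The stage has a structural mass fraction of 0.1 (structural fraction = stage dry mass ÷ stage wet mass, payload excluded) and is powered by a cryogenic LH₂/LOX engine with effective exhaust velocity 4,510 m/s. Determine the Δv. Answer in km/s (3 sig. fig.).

Stage wet mass = m₀ − payload = 140,000 − 8,620 = 131,380 kg.
Stage dry mass = ε × stage wet mass = 0.1 × 131,380 = 13,138 kg.
Burnout mass m_f = stage dry + payload = 13,138 + 8,620 = 21,758 kg.
Using Δv = v_e ln(m₀/m_f): Δv = v_e · ln(140,000/21,758) = 4510.0 × ln(6.434) = 4510.0 × 1.8617 ≈ 8396 m/s.

Δv ≈ 8.40 km/s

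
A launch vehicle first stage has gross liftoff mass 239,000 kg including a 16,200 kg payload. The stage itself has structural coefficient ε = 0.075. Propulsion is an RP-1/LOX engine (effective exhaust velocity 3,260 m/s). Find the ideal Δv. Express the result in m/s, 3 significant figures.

Δv ≈ 6460 m/s

Stage wet mass = m₀ − payload = 239,000 − 16,200 = 222,800 kg.
Stage dry mass = ε × stage wet mass = 0.075 × 222,800 = 16,710 kg.
Burnout mass m_f = stage dry + payload = 16,710 + 16,200 = 32,910 kg.
Using Δv = v_e ln(m₀/m_f): Δv = v_e · ln(239,000/32,910) = 3260.0 × ln(7.262) = 3260.0 × 1.9827 ≈ 6464 m/s.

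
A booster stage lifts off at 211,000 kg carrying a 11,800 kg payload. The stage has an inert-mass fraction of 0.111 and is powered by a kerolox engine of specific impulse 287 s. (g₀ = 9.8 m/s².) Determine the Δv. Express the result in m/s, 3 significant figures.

Stage wet mass = m₀ − payload = 211,000 − 11,800 = 199,200 kg.
Stage dry mass = ε × stage wet mass = 0.111 × 199,200 = 22,111.2 kg.
Burnout mass m_f = stage dry + payload = 22,111.2 + 11,800 = 33,911.2 kg.
v_e = Isp · g₀ = 287 × 9.8 = 2812.6 m/s.
Δv = v_e · ln(211,000/33,911.2) = 2812.6 × ln(6.222) = 2812.6 × 1.8281 ≈ 5142 m/s.

Δv ≈ 5140 m/s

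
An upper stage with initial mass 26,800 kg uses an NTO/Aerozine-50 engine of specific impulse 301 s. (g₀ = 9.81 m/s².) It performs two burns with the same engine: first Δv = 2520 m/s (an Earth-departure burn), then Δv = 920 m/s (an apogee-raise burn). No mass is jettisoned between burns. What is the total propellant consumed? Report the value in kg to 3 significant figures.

v_e = Isp · g₀ = 301 × 9.81 = 2952.8 m/s.
After the first burn: m = 26800 × exp(−2520/2952.8) = 26800 × 0.42595 = 11,415.5 kg.
After the second burn: m = 11,415.5 × exp(−920/2952.8) = 11,415.5 × 0.73230 = 8,359.57 kg.
Total propellant = m₀ − m_final = 26800 − 8,359.57 = 18,440.43 kg.

total propellant consumed ≈ 18400 kg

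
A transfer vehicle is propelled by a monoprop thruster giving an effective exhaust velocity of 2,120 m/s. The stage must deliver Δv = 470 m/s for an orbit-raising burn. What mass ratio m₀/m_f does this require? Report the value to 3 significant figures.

mass ratio ≈ 1.25

m₀/m_f = exp(Δv / v_e) = exp(470 / 2120.0) = exp(0.2217) = 1.2482.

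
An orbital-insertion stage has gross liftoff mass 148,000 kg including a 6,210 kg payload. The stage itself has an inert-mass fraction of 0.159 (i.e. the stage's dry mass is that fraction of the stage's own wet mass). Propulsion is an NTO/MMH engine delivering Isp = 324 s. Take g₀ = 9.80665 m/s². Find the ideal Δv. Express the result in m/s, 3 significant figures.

Δv ≈ 5210 m/s

Stage wet mass = m₀ − payload = 148,000 − 6,210 = 141,790 kg.
Stage dry mass = ε × stage wet mass = 0.159 × 141,790 = 22,544.6 kg.
Burnout mass m_f = stage dry + payload = 22,544.6 + 6,210 = 28,754.6 kg.
v_e = Isp · g₀ = 324 × 9.80665 = 3177.4 m/s.
From the ideal rocket equation, Δv = v_e · ln(148,000/28,754.6) = 3177.4 × ln(5.147) = 3177.4 × 1.6384 ≈ 5206 m/s.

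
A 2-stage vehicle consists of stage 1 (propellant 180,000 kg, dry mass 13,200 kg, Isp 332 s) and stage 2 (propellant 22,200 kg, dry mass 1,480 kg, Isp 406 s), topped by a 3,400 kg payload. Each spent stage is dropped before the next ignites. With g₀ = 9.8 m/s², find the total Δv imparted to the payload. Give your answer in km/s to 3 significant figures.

Δv ≈ 12.3 km/s

Ignition mass of stage 1 = 180,000+13,200 + 22,200+1,480 + 3,400 = 220,280 kg.
Stage 1: m₀ = 220,280 kg, m_f = 220,280 − 180,000 = 40,280 kg; Δv = 332×9.8×ln(5.469) = 3253.6×1.6990 ≈ 5528 m/s.
Stage 2: m₀ = 27,080 kg, m_f = 27,080 − 22,200 = 4,880 kg; Δv = 406×9.8×ln(5.549) = 3978.8×1.7137 ≈ 6818 m/s.
Total Δv = 5528 + 6818 = 12346 m/s.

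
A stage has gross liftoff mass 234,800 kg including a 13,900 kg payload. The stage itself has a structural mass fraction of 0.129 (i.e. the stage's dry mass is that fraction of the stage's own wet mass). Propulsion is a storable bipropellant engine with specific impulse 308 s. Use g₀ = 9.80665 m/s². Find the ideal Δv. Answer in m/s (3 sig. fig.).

Stage wet mass = m₀ − payload = 234,800 − 13,900 = 220,900 kg.
Stage dry mass = ε × stage wet mass = 0.129 × 220,900 = 28,496.1 kg.
Burnout mass m_f = stage dry + payload = 28,496.1 + 13,900 = 42,396.1 kg.
v_e = Isp · g₀ = 308 × 9.80665 = 3020.4 m/s.
Rocket equation: Δv = v_e · ln(234,800/42,396.1) = 3020.4 × ln(5.538) = 3020.4 × 1.7117 ≈ 5170 m/s.

Δv ≈ 5170 m/s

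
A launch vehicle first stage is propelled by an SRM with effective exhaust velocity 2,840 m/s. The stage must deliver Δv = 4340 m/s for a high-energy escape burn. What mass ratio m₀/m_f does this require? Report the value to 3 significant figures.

mass ratio ≈ 4.61

Using Δv = v_e ln(m₀/m_f): m₀/m_f = exp(Δv / v_e) = exp(4340 / 2840.0) = exp(1.5282) = 4.6097.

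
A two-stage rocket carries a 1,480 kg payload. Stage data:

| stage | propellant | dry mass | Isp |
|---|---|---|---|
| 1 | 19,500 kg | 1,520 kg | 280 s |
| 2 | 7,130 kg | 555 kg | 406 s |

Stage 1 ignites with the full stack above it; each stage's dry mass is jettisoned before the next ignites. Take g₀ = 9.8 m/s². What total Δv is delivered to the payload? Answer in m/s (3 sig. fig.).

Ignition mass of stage 1 = 19,500+1,520 + 7,130+555 + 1,480 = 30,185 kg.
Stage 1: m₀ = 30,185 kg, m_f = 30,185 − 19,500 = 10,685 kg; Δv = 280×9.8×ln(2.825) = 2744.0×1.0385 ≈ 2850 m/s.
Stage 2: m₀ = 9,165 kg, m_f = 9,165 − 7,130 = 2,035 kg; Δv = 406×9.8×ln(4.504) = 3978.8×1.5049 ≈ 5988 m/s.
Total Δv = 2850 + 5988 = 8838 m/s.

Δv ≈ 8840 m/s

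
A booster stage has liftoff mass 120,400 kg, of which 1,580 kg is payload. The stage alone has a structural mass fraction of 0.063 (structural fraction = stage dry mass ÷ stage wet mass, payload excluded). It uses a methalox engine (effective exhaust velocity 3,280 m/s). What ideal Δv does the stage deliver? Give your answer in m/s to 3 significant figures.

Δv ≈ 8480 m/s

Stage wet mass = m₀ − payload = 120,400 − 1,580 = 118,820 kg.
Stage dry mass = ε × stage wet mass = 0.063 × 118,820 = 7,485.66 kg.
Burnout mass m_f = stage dry + payload = 7,485.66 + 1,580 = 9,065.66 kg.
Δv = v_e · ln(120,400/9,065.66) = 3280.0 × ln(13.28) = 3280.0 × 2.5863 ≈ 8483 m/s.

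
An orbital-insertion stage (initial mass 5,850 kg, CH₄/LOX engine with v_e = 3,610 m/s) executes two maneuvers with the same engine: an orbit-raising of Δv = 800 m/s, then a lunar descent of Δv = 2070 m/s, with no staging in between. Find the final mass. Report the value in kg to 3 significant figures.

After the first burn: m = 5850 × exp(−800/3610.0) = 5850 × 0.80123 = 4,687.2 kg.
After the second burn: m = 4,687.2 × exp(−2070/3610.0) = 4,687.2 × 0.56360 = 2,641.71 kg.

final mass ≈ 2640 kg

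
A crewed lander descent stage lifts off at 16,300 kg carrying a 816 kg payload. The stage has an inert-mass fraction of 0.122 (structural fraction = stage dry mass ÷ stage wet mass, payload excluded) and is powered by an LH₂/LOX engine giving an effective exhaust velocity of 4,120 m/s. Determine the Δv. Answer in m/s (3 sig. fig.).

Δv ≈ 7400 m/s

Stage wet mass = m₀ − payload = 16,300 − 816 = 15,484 kg.
Stage dry mass = ε × stage wet mass = 0.122 × 15,484 = 1,889.05 kg.
Burnout mass m_f = stage dry + payload = 1,889.05 + 816 = 2,705.05 kg.
Δv = v_e · ln(16,300/2,705.05) = 4120.0 × ln(6.026) = 4120.0 × 1.7960 ≈ 7400 m/s.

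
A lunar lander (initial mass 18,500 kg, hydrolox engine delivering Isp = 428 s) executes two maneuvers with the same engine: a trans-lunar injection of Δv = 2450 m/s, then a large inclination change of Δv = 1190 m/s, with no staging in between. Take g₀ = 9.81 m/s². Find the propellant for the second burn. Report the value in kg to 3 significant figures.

propellant for the second burn ≈ 2550 kg

v_e = Isp · g₀ = 428 × 9.81 = 4198.7 m/s.
After the first burn: m = 18500 × exp(−2450/4198.7) = 18500 × 0.55793 = 10,321.7 kg.
After the second burn: m = 10,321.7 × exp(−1190/4198.7) = 10,321.7 × 0.75320 = 7,774.3 kg.
Second-burn propellant = 10,321.7 − 7,774.3 = 2,547.4 kg.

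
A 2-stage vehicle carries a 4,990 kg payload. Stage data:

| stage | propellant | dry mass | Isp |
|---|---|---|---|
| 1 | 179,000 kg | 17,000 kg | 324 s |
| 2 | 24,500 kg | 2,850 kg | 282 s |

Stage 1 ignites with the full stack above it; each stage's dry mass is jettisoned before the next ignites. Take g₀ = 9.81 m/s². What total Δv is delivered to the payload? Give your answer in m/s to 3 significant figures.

Ignition mass of stage 1 = 179,000+17,000 + 24,500+2,850 + 4,990 = 228,340 kg.
Stage 1: m₀ = 228,340 kg, m_f = 228,340 − 179,000 = 49,340 kg; Δv = 324×9.81×ln(4.628) = 3178.4×1.5321 ≈ 4870 m/s.
Stage 2: m₀ = 32,340 kg, m_f = 32,340 − 24,500 = 7,840 kg; Δv = 282×9.81×ln(4.125) = 2766.4×1.4171 ≈ 3920 m/s.
Total Δv = 4870 + 3920 = 8790 m/s.

Δv ≈ 8790 m/s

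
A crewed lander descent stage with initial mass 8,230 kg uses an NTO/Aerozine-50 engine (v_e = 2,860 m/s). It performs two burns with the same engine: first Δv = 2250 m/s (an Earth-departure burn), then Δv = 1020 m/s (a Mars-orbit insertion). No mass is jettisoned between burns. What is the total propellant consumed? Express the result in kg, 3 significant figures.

After the first burn: m = 8230 × exp(−2250/2860.0) = 8230 × 0.45534 = 3,747.45 kg.
After the second burn: m = 3,747.45 × exp(−1020/2860.0) = 3,747.45 × 0.70002 = 2,623.29 kg.
Total propellant = m₀ − m_final = 8230 − 2,623.29 = 5,606.71 kg.

total propellant consumed ≈ 5610 kg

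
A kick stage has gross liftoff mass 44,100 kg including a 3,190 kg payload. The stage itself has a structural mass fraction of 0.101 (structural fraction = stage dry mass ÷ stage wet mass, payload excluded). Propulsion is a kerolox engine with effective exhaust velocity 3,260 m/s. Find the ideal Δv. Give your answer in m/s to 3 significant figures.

Stage wet mass = m₀ − payload = 44,100 − 3,190 = 40,910 kg.
Stage dry mass = ε × stage wet mass = 0.101 × 40,910 = 4,131.91 kg.
Burnout mass m_f = stage dry + payload = 4,131.91 + 3,190 = 7,321.91 kg.
Δv = v_e · ln(44,100/7,321.91) = 3260.0 × ln(6.023) = 3260.0 × 1.7956 ≈ 5854 m/s.

Δv ≈ 5850 m/s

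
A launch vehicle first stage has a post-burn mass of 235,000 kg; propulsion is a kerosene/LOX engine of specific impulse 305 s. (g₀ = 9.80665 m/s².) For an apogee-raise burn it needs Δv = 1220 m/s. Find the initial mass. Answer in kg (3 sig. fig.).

v_e = Isp · g₀ = 305 × 9.80665 = 2991.0 m/s.
From the ideal rocket equation, m₀/m_f = exp(Δv / v_e) = exp(1220 / 2991.0) = exp(0.4079) = 1.5036.
m₀ = m_f × 1.5036 = 235,000 × 1.5036 = 353,346 kg.

initial mass ≈ 353000 kg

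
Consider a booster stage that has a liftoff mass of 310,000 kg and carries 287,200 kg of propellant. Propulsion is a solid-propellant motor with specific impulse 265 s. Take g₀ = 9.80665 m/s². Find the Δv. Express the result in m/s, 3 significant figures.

v_e = Isp · g₀ = 265 × 9.80665 = 2598.8 m/s.
m_f = m₀ − m_prop = 310,000 − 287,200 = 22,800 kg.
By the Tsiolkovsky rocket equation, Δv = v_e · ln(m₀/m_f) = 2598.8 × ln(13.6) = 2598.8 × 2.6098 ≈ 6782.3 m/s.

Δv ≈ 6780 m/s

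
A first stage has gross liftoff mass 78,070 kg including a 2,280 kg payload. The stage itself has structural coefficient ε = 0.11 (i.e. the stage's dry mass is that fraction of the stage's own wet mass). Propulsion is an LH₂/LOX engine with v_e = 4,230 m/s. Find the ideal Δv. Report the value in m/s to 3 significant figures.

Δv ≈ 8440 m/s

Stage wet mass = m₀ − payload = 78,070 − 2,280 = 75,790 kg.
Stage dry mass = ε × stage wet mass = 0.11 × 75,790 = 8,336.9 kg.
Burnout mass m_f = stage dry + payload = 8,336.9 + 2,280 = 10,616.9 kg.
Δv = v_e · ln(78,070/10,616.9) = 4230.0 × ln(7.353) = 4230.0 × 1.9952 ≈ 8440 m/s.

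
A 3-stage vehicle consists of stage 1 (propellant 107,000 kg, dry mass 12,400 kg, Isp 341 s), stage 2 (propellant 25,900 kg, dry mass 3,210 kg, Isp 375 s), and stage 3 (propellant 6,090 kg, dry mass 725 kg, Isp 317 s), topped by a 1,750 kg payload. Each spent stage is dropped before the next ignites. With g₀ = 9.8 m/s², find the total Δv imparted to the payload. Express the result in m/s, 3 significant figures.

Ignition mass of stage 1 = 107,000+12,400 + 25,900+3,210 + 6,090+725 + 1,750 = 157,075 kg.
Stage 1: m₀ = 157,075 kg, m_f = 157,075 − 107,000 = 50,075 kg; Δv = 341×9.8×ln(3.137) = 3341.8×1.1432 ≈ 3820 m/s.
Stage 2: m₀ = 37,675 kg, m_f = 37,675 − 25,900 = 11,775 kg; Δv = 375×9.8×ln(3.2) = 3675.0×1.1630 ≈ 4274 m/s.
Stage 3: m₀ = 8,565 kg, m_f = 8,565 − 6,090 = 2,475 kg; Δv = 317×9.8×ln(3.461) = 3106.6×1.2414 ≈ 3857 m/s.
Total Δv = 3820 + 4274 + 3857 = 11951 m/s.

Δv ≈ 12000 m/s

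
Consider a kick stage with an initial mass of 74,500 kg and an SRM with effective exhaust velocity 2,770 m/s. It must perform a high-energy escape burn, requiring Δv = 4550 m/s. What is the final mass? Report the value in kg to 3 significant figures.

final mass ≈ 14400 kg

Rocket equation: m₀/m_f = exp(Δv / v_e) = exp(4550 / 2770.0) = exp(1.6426) = 5.1686.
m_f = m₀ / 5.1686 = 74,500 / 5.1686 = 14,414 kg.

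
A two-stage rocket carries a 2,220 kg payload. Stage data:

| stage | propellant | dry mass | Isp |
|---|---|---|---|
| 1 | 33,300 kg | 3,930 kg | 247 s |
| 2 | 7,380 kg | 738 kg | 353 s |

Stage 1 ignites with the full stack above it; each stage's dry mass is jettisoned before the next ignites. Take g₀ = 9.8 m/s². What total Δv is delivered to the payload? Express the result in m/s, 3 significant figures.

Δv ≈ 7240 m/s

Ignition mass of stage 1 = 33,300+3,930 + 7,380+738 + 2,220 = 47,568 kg.
Stage 1: m₀ = 47,568 kg, m_f = 47,568 − 33,300 = 14,268 kg; Δv = 247×9.8×ln(3.334) = 2420.6×1.2041 ≈ 2915 m/s.
Stage 2: m₀ = 10,338 kg, m_f = 10,338 − 7,380 = 2,958 kg; Δv = 353×9.8×ln(3.495) = 3459.4×1.2513 ≈ 4329 m/s.
Total Δv = 2915 + 4329 = 7244 m/s.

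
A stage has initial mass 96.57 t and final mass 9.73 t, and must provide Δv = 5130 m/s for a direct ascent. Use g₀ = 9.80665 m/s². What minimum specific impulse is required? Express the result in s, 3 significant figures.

ln(m₀/m_f) = ln(96570/9730) = ln(9.925) = 2.2951.
v_e = Δv / ln(m₀/m_f) = 5130 / 2.2951 = 2235.2 m/s.
Isp = v_e / g₀ = 2235.2 / 9.80665 = 227.9 s.

Isp ≈ 228 s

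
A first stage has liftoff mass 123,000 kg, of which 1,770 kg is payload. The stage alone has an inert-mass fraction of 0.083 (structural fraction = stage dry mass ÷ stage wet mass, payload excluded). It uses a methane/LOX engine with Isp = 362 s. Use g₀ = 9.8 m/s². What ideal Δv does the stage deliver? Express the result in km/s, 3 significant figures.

Stage wet mass = m₀ − payload = 123,000 − 1,770 = 121,230 kg.
Stage dry mass = ε × stage wet mass = 0.083 × 121,230 = 10,062.1 kg.
Burnout mass m_f = stage dry + payload = 10,062.1 + 1,770 = 11,832.1 kg.
v_e = Isp · g₀ = 362 × 9.8 = 3547.6 m/s.
From the ideal rocket equation, Δv = v_e · ln(123,000/11,832.1) = 3547.6 × ln(10.4) = 3547.6 × 2.3414 ≈ 8306 m/s.

Δv ≈ 8.31 km/s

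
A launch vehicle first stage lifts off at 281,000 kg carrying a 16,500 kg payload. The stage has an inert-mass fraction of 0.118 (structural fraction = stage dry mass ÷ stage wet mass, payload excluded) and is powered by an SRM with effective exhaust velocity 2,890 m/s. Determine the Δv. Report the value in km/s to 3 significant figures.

Δv ≈ 5.12 km/s

Stage wet mass = m₀ − payload = 281,000 − 16,500 = 264,500 kg.
Stage dry mass = ε × stage wet mass = 0.118 × 264,500 = 31,211 kg.
Burnout mass m_f = stage dry + payload = 31,211 + 16,500 = 47,711 kg.
Δv = v_e · ln(281,000/47,711) = 2890.0 × ln(5.89) = 2890.0 × 1.7732 ≈ 5125 m/s.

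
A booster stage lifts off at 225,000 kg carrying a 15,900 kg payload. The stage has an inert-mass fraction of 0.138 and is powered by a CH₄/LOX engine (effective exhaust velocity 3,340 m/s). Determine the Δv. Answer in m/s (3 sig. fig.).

Stage wet mass = m₀ − payload = 225,000 − 15,900 = 209,100 kg.
Stage dry mass = ε × stage wet mass = 0.138 × 209,100 = 28,855.8 kg.
Burnout mass m_f = stage dry + payload = 28,855.8 + 15,900 = 44,755.8 kg.
Δv = v_e · ln(225,000/44,755.8) = 3340.0 × ln(5.027) = 3340.0 × 1.6149 ≈ 5394 m/s.

Δv ≈ 5390 m/s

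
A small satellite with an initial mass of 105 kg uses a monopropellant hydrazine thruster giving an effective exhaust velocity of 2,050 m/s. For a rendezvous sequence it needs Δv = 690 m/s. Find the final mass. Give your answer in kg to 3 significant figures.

final mass ≈ 75.0 kg

m₀/m_f = exp(Δv / v_e) = exp(690 / 2050.0) = exp(0.3366) = 1.4002.
m_f = m₀ / 1.4002 = 105 / 1.4002 = 74.9893 kg.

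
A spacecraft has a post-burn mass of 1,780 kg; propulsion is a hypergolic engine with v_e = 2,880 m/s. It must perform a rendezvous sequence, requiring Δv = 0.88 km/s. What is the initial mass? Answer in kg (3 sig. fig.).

m₀/m_f = exp(Δv / v_e) = exp(880 / 2880.0) = exp(0.3056) = 1.3574.
m₀ = m_f × 1.3574 = 1,780 × 1.3574 = 2,416.17 kg.

initial mass ≈ 2420 kg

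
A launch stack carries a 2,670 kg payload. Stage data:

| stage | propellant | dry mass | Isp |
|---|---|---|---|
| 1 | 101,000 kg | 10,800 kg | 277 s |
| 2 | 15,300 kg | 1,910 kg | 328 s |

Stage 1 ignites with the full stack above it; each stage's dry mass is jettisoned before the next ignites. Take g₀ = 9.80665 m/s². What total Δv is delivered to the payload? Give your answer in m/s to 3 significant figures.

Δv ≈ 8680 m/s

Ignition mass of stage 1 = 101,000+10,800 + 15,300+1,910 + 2,670 = 131,680 kg.
Stage 1: m₀ = 131,680 kg, m_f = 131,680 − 101,000 = 30,680 kg; Δv = 277×9.80665×ln(4.292) = 2716.4×1.4568 ≈ 3957 m/s.
Stage 2: m₀ = 19,880 kg, m_f = 19,880 − 15,300 = 4,580 kg; Δv = 328×9.80665×ln(4.341) = 3216.6×1.4680 ≈ 4722 m/s.
Total Δv = 3957 + 4722 = 8679 m/s.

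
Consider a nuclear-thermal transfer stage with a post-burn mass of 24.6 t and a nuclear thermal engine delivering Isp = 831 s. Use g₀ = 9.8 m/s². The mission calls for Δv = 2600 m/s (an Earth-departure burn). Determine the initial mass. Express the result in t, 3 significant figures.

v_e = Isp · g₀ = 831 × 9.8 = 8143.8 m/s.
m₀/m_f = exp(Δv / v_e) = exp(2600 / 8143.8) = exp(0.3193) = 1.3761.
m₀ = m_f × 1.3761 = 24.6 × 1.3761 = 33.8521 t.

initial mass ≈ 33.9 t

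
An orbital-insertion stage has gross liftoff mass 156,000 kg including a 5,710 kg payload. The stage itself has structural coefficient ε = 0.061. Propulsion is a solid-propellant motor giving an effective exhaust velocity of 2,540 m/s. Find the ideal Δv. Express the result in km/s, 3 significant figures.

Stage wet mass = m₀ − payload = 156,000 − 5,710 = 150,290 kg.
Stage dry mass = ε × stage wet mass = 0.061 × 150,290 = 9,167.69 kg.
Burnout mass m_f = stage dry + payload = 9,167.69 + 5,710 = 14,877.69 kg.
Δv = v_e · ln(156,000/14,877.69) = 2540.0 × ln(10.49) = 2540.0 × 2.3500 ≈ 5969 m/s.

Δv ≈ 5.97 km/s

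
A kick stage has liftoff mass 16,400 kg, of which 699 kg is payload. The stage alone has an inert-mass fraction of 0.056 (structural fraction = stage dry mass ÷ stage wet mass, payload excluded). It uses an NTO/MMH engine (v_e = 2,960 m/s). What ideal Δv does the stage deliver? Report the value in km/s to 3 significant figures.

Stage wet mass = m₀ − payload = 16,400 − 699 = 15,701 kg.
Stage dry mass = ε × stage wet mass = 0.056 × 15,701 = 879.256 kg.
Burnout mass m_f = stage dry + payload = 879.256 + 699 = 1,578.256 kg.
By the Tsiolkovsky rocket equation, Δv = v_e · ln(16,400/1,578.256) = 2960.0 × ln(10.39) = 2960.0 × 2.3410 ≈ 6929 m/s.

Δv ≈ 6.93 km/s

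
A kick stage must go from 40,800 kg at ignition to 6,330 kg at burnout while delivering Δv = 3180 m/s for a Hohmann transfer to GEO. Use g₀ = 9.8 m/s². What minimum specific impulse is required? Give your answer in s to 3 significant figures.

ln(m₀/m_f) = ln(40800/6330) = ln(6.445) = 1.8634.
Rocket equation: v_e = Δv / ln(m₀/m_f) = 3180 / 1.8634 = 1706.6 m/s.
Isp = v_e / g₀ = 1706.6 / 9.8 = 174.1 s.

Isp ≈ 174 s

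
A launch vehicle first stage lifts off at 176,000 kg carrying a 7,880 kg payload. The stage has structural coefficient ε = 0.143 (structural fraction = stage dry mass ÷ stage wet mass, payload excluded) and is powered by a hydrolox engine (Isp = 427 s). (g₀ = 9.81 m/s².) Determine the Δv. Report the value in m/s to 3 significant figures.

Stage wet mass = m₀ − payload = 176,000 − 7,880 = 168,120 kg.
Stage dry mass = ε × stage wet mass = 0.143 × 168,120 = 24,041.2 kg.
Burnout mass m_f = stage dry + payload = 24,041.2 + 7,880 = 31,921.2 kg.
v_e = Isp · g₀ = 427 × 9.81 = 4188.9 m/s.
By the Tsiolkovsky rocket equation, Δv = v_e · ln(176,000/31,921.2) = 4188.9 × ln(5.514) = 4188.9 × 1.7072 ≈ 7151 m/s.

Δv ≈ 7150 m/s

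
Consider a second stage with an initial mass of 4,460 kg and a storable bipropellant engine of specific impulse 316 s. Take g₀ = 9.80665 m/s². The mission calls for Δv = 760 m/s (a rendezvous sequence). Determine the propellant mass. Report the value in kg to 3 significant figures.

propellant mass ≈ 970 kg

v_e = Isp · g₀ = 316 × 9.80665 = 3098.9 m/s.
Using Δv = v_e ln(m₀/m_f): m₀/m_f = exp(Δv / v_e) = exp(760 / 3098.9) = exp(0.2452) = 1.2779.
m_f = 4,460 / 1.2779 = 3,490.1 kg, so propellant = m₀ − m_f = 4,460 − 3,490.1 = 969.9 kg.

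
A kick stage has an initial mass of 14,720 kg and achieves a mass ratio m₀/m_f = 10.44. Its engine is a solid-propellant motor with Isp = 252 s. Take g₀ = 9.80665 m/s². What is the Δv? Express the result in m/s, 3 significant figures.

Δv ≈ 5800 m/s

v_e = Isp · g₀ = 252 × 9.80665 = 2471.3 m/s.
By the Tsiolkovsky rocket equation, Δv = v_e · ln(10.44) = 2471.3 × 2.3456 ≈ 5796.7 m/s.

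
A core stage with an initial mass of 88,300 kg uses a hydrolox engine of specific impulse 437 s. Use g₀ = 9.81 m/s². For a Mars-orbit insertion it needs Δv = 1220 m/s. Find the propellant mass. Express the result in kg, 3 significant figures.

v_e = Isp · g₀ = 437 × 9.81 = 4287.0 m/s.
Rocket equation: m₀/m_f = exp(Δv / v_e) = exp(1220 / 4287.0) = exp(0.2846) = 1.3292.
m_f = 88,300 / 1.3292 = 66,430.9 kg, so propellant = m₀ − m_f = 88,300 − 66,430.9 = 21,869.1 kg.

propellant mass ≈ 21900 kg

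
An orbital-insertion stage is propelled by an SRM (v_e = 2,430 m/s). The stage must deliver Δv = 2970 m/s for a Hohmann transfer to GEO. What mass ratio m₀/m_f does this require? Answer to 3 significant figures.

Rocket equation: m₀/m_f = exp(Δv / v_e) = exp(2970 / 2430.0) = exp(1.2222) = 3.3947.

mass ratio ≈ 3.39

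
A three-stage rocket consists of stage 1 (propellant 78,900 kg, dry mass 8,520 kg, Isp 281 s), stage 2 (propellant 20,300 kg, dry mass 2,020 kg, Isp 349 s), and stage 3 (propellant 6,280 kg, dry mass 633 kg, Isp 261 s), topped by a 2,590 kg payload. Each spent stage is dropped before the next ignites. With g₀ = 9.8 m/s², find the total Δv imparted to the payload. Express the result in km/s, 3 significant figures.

Ignition mass of stage 1 = 78,900+8,520 + 20,300+2,020 + 6,280+633 + 2,590 = 119,243 kg.
Stage 1: m₀ = 119,243 kg, m_f = 119,243 − 78,900 = 40,343 kg; Δv = 281×9.8×ln(2.956) = 2753.8×1.0837 ≈ 2984 m/s.
Stage 2: m₀ = 31,823 kg, m_f = 31,823 − 20,300 = 11,523 kg; Δv = 349×9.8×ln(2.762) = 3420.2×1.0158 ≈ 3474 m/s.
Stage 3: m₀ = 9,503 kg, m_f = 9,503 − 6,280 = 3,223 kg; Δv = 261×9.8×ln(2.948) = 2557.8×1.0813 ≈ 2766 m/s.
Total Δv = 2984 + 3474 + 2766 = 9224 m/s.

Δv ≈ 9.22 km/s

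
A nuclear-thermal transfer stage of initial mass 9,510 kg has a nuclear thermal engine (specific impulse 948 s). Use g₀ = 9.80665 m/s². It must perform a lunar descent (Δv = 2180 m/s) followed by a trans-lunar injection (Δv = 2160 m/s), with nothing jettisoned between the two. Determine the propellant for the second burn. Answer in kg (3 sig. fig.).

propellant for the second burn ≈ 1560 kg

v_e = Isp · g₀ = 948 × 9.80665 = 9296.7 m/s.
After the first burn: m = 9510 × exp(−2180/9296.7) = 9510 × 0.79097 = 7,522.12 kg.
After the second burn: m = 7,522.12 × exp(−2160/9296.7) = 7,522.12 × 0.79268 = 5,962.63 kg.
Second-burn propellant = 7,522.12 − 5,962.63 = 1,559.49 kg.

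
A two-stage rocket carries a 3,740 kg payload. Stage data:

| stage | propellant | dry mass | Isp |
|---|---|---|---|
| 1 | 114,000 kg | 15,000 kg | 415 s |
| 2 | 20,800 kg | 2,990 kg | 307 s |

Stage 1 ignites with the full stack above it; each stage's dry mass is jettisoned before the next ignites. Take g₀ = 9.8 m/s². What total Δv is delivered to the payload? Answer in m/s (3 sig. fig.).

Δv ≈ 9540 m/s

Ignition mass of stage 1 = 114,000+15,000 + 20,800+2,990 + 3,740 = 156,530 kg.
Stage 1: m₀ = 156,530 kg, m_f = 156,530 − 114,000 = 42,530 kg; Δv = 415×9.8×ln(3.68) = 4067.0×1.3030 ≈ 5299 m/s.
Stage 2: m₀ = 27,530 kg, m_f = 27,530 − 20,800 = 6,730 kg; Δv = 307×9.8×ln(4.091) = 3008.6×1.4087 ≈ 4238 m/s.
Total Δv = 5299 + 4238 = 9537 m/s.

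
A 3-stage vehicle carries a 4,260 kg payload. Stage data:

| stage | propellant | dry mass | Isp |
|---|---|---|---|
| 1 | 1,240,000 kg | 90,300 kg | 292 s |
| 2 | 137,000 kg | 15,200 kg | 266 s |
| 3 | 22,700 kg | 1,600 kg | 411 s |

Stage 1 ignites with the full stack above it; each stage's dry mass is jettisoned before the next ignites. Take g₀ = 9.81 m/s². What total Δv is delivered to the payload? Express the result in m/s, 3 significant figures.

Ignition mass of stage 1 = 1,240,000+90,300 + 137,000+15,200 + 22,700+1,600 + 4,260 = 1,511,060 kg.
Stage 1: m₀ = 1,511,060 kg, m_f = 1,511,060 − 1,240,000 = 271,060 kg; Δv = 292×9.81×ln(5.575) = 2864.5×1.7182 ≈ 4922 m/s.
Stage 2: m₀ = 180,760 kg, m_f = 180,760 − 137,000 = 43,760 kg; Δv = 266×9.81×ln(4.131) = 2609.5×1.4185 ≈ 3701 m/s.
Stage 3: m₀ = 28,560 kg, m_f = 28,560 − 22,700 = 5,860 kg; Δv = 411×9.81×ln(4.874) = 4031.9×1.5839 ≈ 6386 m/s.
Total Δv = 4922 + 3701 + 6386 = 15009 m/s.

Δv ≈ 15000 m/s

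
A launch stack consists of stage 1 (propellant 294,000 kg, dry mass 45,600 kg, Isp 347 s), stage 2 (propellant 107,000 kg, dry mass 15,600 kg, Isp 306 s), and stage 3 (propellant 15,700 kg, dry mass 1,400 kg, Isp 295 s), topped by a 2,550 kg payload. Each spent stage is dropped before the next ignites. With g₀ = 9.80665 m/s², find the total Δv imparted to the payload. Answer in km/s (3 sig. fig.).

Δv ≈ 12.0 km/s

Ignition mass of stage 1 = 294,000+45,600 + 107,000+15,600 + 15,700+1,400 + 2,550 = 481,850 kg.
Stage 1: m₀ = 481,850 kg, m_f = 481,850 − 294,000 = 187,850 kg; Δv = 347×9.80665×ln(2.565) = 3402.9×0.9420 ≈ 3206 m/s.
Stage 2: m₀ = 142,250 kg, m_f = 142,250 − 107,000 = 35,250 kg; Δv = 306×9.80665×ln(4.035) = 3000.8×1.3951 ≈ 4187 m/s.
Stage 3: m₀ = 19,650 kg, m_f = 19,650 − 15,700 = 3,950 kg; Δv = 295×9.80665×ln(4.975) = 2893.0×1.6044 ≈ 4641 m/s.
Total Δv = 3206 + 4187 + 4641 = 12034 m/s.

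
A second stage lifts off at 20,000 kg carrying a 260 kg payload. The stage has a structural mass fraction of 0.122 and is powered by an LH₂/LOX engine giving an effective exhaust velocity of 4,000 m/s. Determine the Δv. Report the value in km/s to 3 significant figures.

Stage wet mass = m₀ − payload = 20,000 − 260 = 19,740 kg.
Stage dry mass = ε × stage wet mass = 0.122 × 19,740 = 2,408.28 kg.
Burnout mass m_f = stage dry + payload = 2,408.28 + 260 = 2,668.28 kg.
Δv = v_e · ln(20,000/2,668.28) = 4000.0 × ln(7.495) = 4000.0 × 2.0143 ≈ 8057 m/s.

Δv ≈ 8.06 km/s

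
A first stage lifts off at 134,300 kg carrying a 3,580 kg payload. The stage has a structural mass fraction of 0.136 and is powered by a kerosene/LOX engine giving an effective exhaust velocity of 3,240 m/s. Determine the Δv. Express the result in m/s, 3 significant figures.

Δv ≈ 5960 m/s

Stage wet mass = m₀ − payload = 134,300 − 3,580 = 130,720 kg.
Stage dry mass = ε × stage wet mass = 0.136 × 130,720 = 17,777.9 kg.
Burnout mass m_f = stage dry + payload = 17,777.9 + 3,580 = 21,357.9 kg.
By the Tsiolkovsky rocket equation, Δv = v_e · ln(134,300/21,357.9) = 3240.0 × ln(6.288) = 3240.0 × 1.8387 ≈ 5957 m/s.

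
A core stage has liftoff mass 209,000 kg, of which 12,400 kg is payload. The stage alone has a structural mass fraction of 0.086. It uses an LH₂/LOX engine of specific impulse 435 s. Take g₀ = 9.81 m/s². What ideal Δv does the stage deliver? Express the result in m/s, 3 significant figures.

Δv ≈ 8380 m/s

Stage wet mass = m₀ − payload = 209,000 − 12,400 = 196,600 kg.
Stage dry mass = ε × stage wet mass = 0.086 × 196,600 = 16,907.6 kg.
Burnout mass m_f = stage dry + payload = 16,907.6 + 12,400 = 29,307.6 kg.
v_e = Isp · g₀ = 435 × 9.81 = 4267.4 m/s.
Δv = v_e · ln(209,000/29,307.6) = 4267.4 × ln(7.131) = 4267.4 × 1.9645 ≈ 8383 m/s.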